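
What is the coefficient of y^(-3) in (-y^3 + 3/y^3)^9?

30618

General term: C(9,j)·(-y^3)^j·(3/y^3)^(9-j), with y-exponent 3j − 3(9−j) = 6j − 27.
Set 6j − 27 = -3: j = 4.
C(9,4) = 126; (-1)^4 = 1; 3^5 = 243.
Coefficient = 126 · 1 · 243 = 30618.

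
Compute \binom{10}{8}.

45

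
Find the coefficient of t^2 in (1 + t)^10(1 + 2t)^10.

425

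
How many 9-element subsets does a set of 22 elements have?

C(22,9) = (22·21·20·19·18·17·16·15·14) / 9! = 180503769600 / 362880 = 497420.

497420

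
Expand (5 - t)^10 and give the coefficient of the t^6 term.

The general term is C(10,j)·(5)^j·(-t)^(10-j); the t^6 term has j = 4.
C(10,4) = 210.
Coefficient = C(10,4) · 5^4 = 210 · 625 = 131250.

131250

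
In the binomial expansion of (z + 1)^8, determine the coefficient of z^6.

28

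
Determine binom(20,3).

1140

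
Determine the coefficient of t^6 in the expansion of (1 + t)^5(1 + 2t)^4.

608

Coefficient of t^6 = Σ_{j} C(5,j)·1^j·C(4,6-j)·2^(6-j) for j from 2 to 5.
= 160 + 320 + 120 + 8 = 608.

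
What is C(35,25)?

183579396

C(35,25) = C(35,10) by symmetry.
C(35,10) = (35·34·33·32·31·30·29·28·27·26) / 10! = 666172912204800 / 3628800 = 183579396.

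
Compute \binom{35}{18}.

4537567650

C(35,18) = C(35,17) by symmetry.
C(35,17) = (35·34·33·32·31·30·29·28·27·26·25·24·23·22·21·20·19) / 17! = 1613955767240110694400000 / 355687428096000 = 4537567650.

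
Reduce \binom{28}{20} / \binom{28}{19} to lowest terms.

C(n,k+1)/C(n,k) = (n−k)/(k+1) = (28−19)/(19+1) = 9/20.

9/20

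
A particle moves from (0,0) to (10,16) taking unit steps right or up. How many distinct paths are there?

Each path is a sequence of 26 steps with 10 rights: C(26,10) = 5311735.

5311735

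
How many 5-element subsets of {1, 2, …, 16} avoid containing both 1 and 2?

All 5-subsets: C(16,5) = 4368. Those containing both fixed elements: C(14,3) = 364.
4368 − 364 = 4004.

4004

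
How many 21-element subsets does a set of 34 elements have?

927983760

C(34,21) = C(34,13) by symmetry.
C(34,13) = (34·33·32·31·30·29·28·27·26·25·24·23·22) / 13! = 5778574175582208000 / 6227020800 = 927983760.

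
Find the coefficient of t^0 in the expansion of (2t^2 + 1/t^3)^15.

General term: C(15,j)·(2t^2)^j·(1/t^3)^(15-j), with t-exponent 2j − 3(15−j) = 5j − 45.
Set 5j − 45 = 0: j = 9.
C(15,9) = 5005; 2^9 = 512; 1^6 = 1.
Coefficient = 5005 · 512 · 1 = 2562560.

2562560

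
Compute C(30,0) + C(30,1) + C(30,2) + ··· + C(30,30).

1073741824

The entries of row 30 sum to 2^30 = 1073741824.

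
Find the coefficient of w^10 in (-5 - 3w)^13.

-2111001750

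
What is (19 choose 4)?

3876

C(19,4) = (19·18·17·16) / 4! = 93024 / 24 = 3876.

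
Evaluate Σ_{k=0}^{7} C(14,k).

1 + 14 + 91 + 364 + 1001 + 2002 + 3003 + 3432 = 9908.

9908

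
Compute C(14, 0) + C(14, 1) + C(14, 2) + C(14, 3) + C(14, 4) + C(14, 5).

3473

1 + 14 + 91 + 364 + 1001 + 2002 = 3473.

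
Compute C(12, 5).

C(12,5) = (12·11·10·9·8) / 5! = 95040 / 120 = 792.

792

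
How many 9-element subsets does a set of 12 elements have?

C(12,9) = C(12,3) by symmetry.
C(12,3) = (12·11·10) / 3! = 1320 / 6 = 220.

220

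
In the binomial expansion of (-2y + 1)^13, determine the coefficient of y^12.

53248

The general term is C(13,j)·(-2y)^j·(1)^(13-j); the y^12 term has j = 12.
C(13,12) = 13.
Coefficient = C(13,12) · (-2)^12 = 13 · 4096 = 53248.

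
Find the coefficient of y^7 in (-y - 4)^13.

-7028736

The general term is C(13,j)·(-y)^j·(-4)^(13-j); the y^7 term has j = 7.
C(13,7) = 1716.
Coefficient = C(13,7) · (-1)^7 · (-4)^6 = 1716 · (-1) · 4096 = -7028736.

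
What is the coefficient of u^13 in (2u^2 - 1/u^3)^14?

General term: C(14,j)·(2u^2)^j·(-1/u^3)^(14-j), with u-exponent 2j − 3(14−j) = 5j − 42.
Set 5j − 42 = 13: j = 11.
C(14,11) = 364; 2^11 = 2048; (-1)^3 = -1.
Coefficient = 364 · 2048 · (-1) = -745472.

-745472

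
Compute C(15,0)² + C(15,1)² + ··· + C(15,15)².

155117520

By Vandermonde's identity, Σ C(15,r)² = C(30,15) = 155117520.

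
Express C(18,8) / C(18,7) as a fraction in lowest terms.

C(n,k+1)/C(n,k) = (n−k)/(k+1) = (18−7)/(7+1) = 11/8.

11/8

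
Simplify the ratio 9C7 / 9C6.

3/7

C(n,k+1)/C(n,k) = (n−k)/(k+1) = (9−6)/(6+1) = 3/7.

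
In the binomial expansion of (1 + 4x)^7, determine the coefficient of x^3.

2240

The general term is C(7,j)·(1)^j·(4x)^(7-j); the x^3 term has j = 4.
C(7,4) = 35.
Coefficient = C(7,4) · 4^3 = 35 · 64 = 2240.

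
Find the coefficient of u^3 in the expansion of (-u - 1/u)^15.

General term: C(15,j)·(-u)^j·(-1/u)^(15-j), with u-exponent 1j − 1(15−j) = 2j − 15.
Set 2j − 15 = 3: j = 9.
C(15,9) = 5005; (-1)^9 = -1; (-1)^6 = 1.
Coefficient = 5005 · (-1) · 1 = -5005.

-5005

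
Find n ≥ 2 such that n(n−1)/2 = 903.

n(n−1)/2 = 903 ⇒ n(n−1) = 1806. Since 43·42 = 1806, n = 43.

43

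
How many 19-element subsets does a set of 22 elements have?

C(22,19) = C(22,3) by symmetry.
C(22,3) = (22·21·20) / 3! = 9240 / 6 = 1540.

1540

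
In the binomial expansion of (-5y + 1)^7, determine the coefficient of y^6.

The general term is C(7,j)·(-5y)^j·(1)^(7-j); the y^6 term has j = 6.
C(7,6) = 7.
Coefficient = C(7,6) · (-5)^6 = 7 · 15625 = 109375.

109375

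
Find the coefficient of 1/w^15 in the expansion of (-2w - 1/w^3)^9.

-672

General term: C(9,j)·(-2w)^j·(-1/w^3)^(9-j), with w-exponent 1j − 3(9−j) = 4j − 27.
Set 4j − 27 = -15: j = 3.
C(9,3) = 84; (-2)^3 = -8; (-1)^6 = 1.
Coefficient = 84 · (-8) · 1 = -672.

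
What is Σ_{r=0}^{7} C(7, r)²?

By Vandermonde's identity, Σ C(7,r)² = C(14,7) = 3432.

3432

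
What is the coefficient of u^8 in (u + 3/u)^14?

General term: C(14,j)·(u)^j·(3/u)^(14-j), with u-exponent 1j − 1(14−j) = 2j − 14.
Set 2j − 14 = 8: j = 11.
C(14,11) = 364; 1^11 = 1; 3^3 = 27.
Coefficient = 364 · 1 · 27 = 9828.

9828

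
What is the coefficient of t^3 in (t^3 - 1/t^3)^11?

General term: C(11,j)·(t^3)^j·(-1/t^3)^(11-j), with t-exponent 3j − 3(11−j) = 6j − 33.
Set 6j − 33 = 3: j = 6.
C(11,6) = 462; 1^6 = 1; (-1)^5 = -1.
Coefficient = 462 · 1 · (-1) = -462.

-462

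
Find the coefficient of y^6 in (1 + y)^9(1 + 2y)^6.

Coefficient of y^6 = Σ_{j} C(9,j)·1^j·C(6,6-j)·2^(6-j) for j from 0 to 6.
= 64 + 1728 + 8640 + 13440 + 7560 + 1512 + 84 = 33028.

33028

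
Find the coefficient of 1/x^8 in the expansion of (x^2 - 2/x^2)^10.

General term: C(10,j)·(x^2)^j·(-2/x^2)^(10-j), with x-exponent 2j − 2(10−j) = 4j − 20.
Set 4j − 20 = -8: j = 3.
C(10,3) = 120; 1^3 = 1; (-2)^7 = -128.
Coefficient = 120 · 1 · (-128) = -15360.

-15360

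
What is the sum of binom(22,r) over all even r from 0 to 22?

2097152

Even-r terms of row 22 sum to 2^21 = 2097152.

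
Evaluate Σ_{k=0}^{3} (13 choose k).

1 + 13 + 78 + 286 = 378.

378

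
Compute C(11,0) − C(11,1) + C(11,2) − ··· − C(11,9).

-10

The partial alternating sum Σ_{k=0}^{9} (−1)^k C(11,k) = (−1)^9 C(10,9) = -10.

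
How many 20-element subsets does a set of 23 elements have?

1771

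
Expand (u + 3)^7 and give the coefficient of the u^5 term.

The general term is C(7,j)·(u)^j·(3)^(7-j); the u^5 term has j = 5.
C(7,5) = 21.
Coefficient = C(7,5) · 3^2 = 21 · 9 = 189.

189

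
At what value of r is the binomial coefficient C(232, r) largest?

C(232,r) is maximized at r = 232/2 = 116.

116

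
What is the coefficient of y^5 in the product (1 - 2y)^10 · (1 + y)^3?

-684

Coefficient of y^5 = Σ_{j} C(10,j)·(-2)^j·C(3,5-j)·1^(5-j) for j from 2 to 5.
= 180 + (-2880) + 10080 + (-8064) = -684.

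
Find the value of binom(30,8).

5852925

C(30,8) = (30·29·28·27·26·25·24·23) / 8! = 235989936000 / 40320 = 5852925.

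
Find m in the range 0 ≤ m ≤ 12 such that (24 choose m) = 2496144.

11

C(24,m) increases on 0 ≤ m ≤ 12. C(24,10) = 1961256 and C(24,11) = 2496144, so m = 11.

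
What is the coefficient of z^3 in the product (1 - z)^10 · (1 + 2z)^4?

32

Coefficient of z^3 = Σ_{j} C(10,j)·(-1)^j·C(4,3-j)·2^(3-j) for j from 0 to 3.
= 32 + (-240) + 360 + (-120) = 32.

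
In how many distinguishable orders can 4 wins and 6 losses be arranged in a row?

Choose positions for the wins: C(10,4) = 210.

210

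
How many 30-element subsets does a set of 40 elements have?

847660528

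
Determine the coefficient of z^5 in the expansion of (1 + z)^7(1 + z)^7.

(1 + z)^7(1 + z)^7 = (1 + z)^14, so the coefficient of z^5 is C(14,5)·1^5 = 2002·1 = 2002.

2002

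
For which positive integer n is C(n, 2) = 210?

21

n(n−1)/2 = 210 ⇒ n(n−1) = 420. Since 21·20 = 420, n = 21.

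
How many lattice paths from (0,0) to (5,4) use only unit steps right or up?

Each path is a sequence of 9 steps with 5 rights: C(9,5) = 126.

126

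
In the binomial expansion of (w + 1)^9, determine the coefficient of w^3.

84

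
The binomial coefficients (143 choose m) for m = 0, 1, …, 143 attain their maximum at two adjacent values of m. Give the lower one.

For odd n = 143, C(143,m) peaks at m = (n−1)/2 and (n+1)/2; the lower is 71.

71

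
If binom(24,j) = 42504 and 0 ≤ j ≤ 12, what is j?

C(24,j) increases on 0 ≤ j ≤ 12. C(24,4) = 10626 and C(24,5) = 42504, so j = 5.

5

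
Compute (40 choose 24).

C(40,24) = C(40,16) by symmetry.
C(40,16) = (40·39·38·37·36·35·34·33·32·31·30·29·28·27·26·25) / 16! = 1315041316842168115200000 / 20922789888000 = 62852101650.

62852101650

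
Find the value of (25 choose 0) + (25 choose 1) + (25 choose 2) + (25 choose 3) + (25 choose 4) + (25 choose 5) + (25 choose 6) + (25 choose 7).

1 + 25 + 300 + 2300 + 12650 + 53130 + 177100 + 480700 = 726206.

726206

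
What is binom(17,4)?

2380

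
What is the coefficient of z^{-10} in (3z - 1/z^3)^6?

General term: C(6,j)·(3z)^j·(-1/z^3)^(6-j), with z-exponent 1j − 3(6−j) = 4j − 18.
Set 4j − 18 = -10: j = 2.
C(6,2) = 15; 3^2 = 9; (-1)^4 = 1.
Coefficient = 15 · 9 · 1 = 135.

135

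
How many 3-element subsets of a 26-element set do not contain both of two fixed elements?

2576

All 3-subsets: C(26,3) = 2600. Those containing both fixed elements: C(24,1) = 24.
2600 − 24 = 2576.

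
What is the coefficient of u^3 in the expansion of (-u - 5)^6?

The general term is C(6,j)·(-u)^j·(-5)^(6-j); the u^3 term has j = 3.
C(6,3) = 20.
Coefficient = C(6,3) · (-1)^3 · (-5)^3 = 20 · (-1) · (-125) = 2500.

2500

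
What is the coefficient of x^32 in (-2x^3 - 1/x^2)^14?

372736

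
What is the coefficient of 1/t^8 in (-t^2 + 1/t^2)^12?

General term: C(12,j)·(-t^2)^j·(1/t^2)^(12-j), with t-exponent 2j − 2(12−j) = 4j − 24.
Set 4j − 24 = -8: j = 4.
C(12,4) = 495; (-1)^4 = 1; 1^8 = 1.
Coefficient = 495 · 1 · 1 = 495.

495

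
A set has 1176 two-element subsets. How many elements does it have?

49

n(n−1)/2 = 1176 ⇒ n(n−1) = 2352. Since 49·48 = 2352, n = 49.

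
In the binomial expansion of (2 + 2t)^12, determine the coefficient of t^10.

The general term is C(12,j)·(2)^j·(2t)^(12-j); the t^10 term has j = 2.
C(12,2) = 66.
Coefficient = C(12,2) · 2^2 · 2^10 = 66 · 4 · 1024 = 270336.

270336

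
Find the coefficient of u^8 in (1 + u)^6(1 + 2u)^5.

2360

Coefficient of u^8 = Σ_{j} C(6,j)·1^j·C(5,8-j)·2^(8-j) for j from 3 to 6.
= 640 + 1200 + 480 + 40 = 2360.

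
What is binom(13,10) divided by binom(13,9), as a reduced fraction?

2/5

C(n,k+1)/C(n,k) = (n−k)/(k+1) = (13−9)/(9+1) = 4/10 = 2/5.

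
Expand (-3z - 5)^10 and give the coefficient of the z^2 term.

The general term is C(10,j)·(-3z)^j·(-5)^(10-j); the z^2 term has j = 2.
C(10,2) = 45.
Coefficient = C(10,2) · (-3)^2 · (-5)^8 = 45 · 9 · 390625 = 158203125.

158203125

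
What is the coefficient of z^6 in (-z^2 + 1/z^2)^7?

-21

General term: C(7,j)·(-z^2)^j·(1/z^2)^(7-j), with z-exponent 2j − 2(7−j) = 4j − 14.
Set 4j − 14 = 6: j = 5.
C(7,5) = 21; (-1)^5 = -1; 1^2 = 1.
Coefficient = 21 · (-1) · 1 = -21.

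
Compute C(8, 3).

56

C(8,3) = (8·7·6) / 3! = 336 / 6 = 56.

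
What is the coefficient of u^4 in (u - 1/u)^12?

495

General term: C(12,j)·(u)^j·(-1/u)^(12-j), with u-exponent 1j − 1(12−j) = 2j − 12.
Set 2j − 12 = 4: j = 8.
C(12,8) = 495; 1^8 = 1; (-1)^4 = 1.
Coefficient = 495 · 1 · 1 = 495.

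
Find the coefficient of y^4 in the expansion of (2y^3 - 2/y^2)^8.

General term: C(8,j)·(2y^3)^j·(-2/y^2)^(8-j), with y-exponent 3j − 2(8−j) = 5j − 16.
Set 5j − 16 = 4: j = 4.
C(8,4) = 70; 2^4 = 16; (-2)^4 = 16.
Coefficient = 70 · 16 · 16 = 17920.

17920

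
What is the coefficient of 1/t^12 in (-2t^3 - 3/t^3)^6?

2916

General term: C(6,j)·(-2t^3)^j·(-3/t^3)^(6-j), with t-exponent 3j − 3(6−j) = 6j − 18.
Set 6j − 18 = -12: j = 1.
C(6,1) = 6; (-2)^1 = -2; (-3)^5 = -243.
Coefficient = 6 · (-2) · (-243) = 2916.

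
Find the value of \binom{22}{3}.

C(22,3) = (22·21·20) / 3! = 9240 / 6 = 1540.

1540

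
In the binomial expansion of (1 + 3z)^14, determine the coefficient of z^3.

9828

The general term is C(14,j)·(1)^j·(3z)^(14-j); the z^3 term has j = 11.
C(14,11) = 364.
Coefficient = C(14,11) · 3^3 = 364 · 27 = 9828.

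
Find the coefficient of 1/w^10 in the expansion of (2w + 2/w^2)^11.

675840

General term: C(11,j)·(2w)^j·(2/w^2)^(11-j), with w-exponent 1j − 2(11−j) = 3j − 22.
Set 3j − 22 = -10: j = 4.
C(11,4) = 330; 2^4 = 16; 2^7 = 128.
Coefficient = 330 · 16 · 128 = 675840.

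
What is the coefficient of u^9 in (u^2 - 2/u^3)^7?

-14

General term: C(7,j)·(u^2)^j·(-2/u^3)^(7-j), with u-exponent 2j − 3(7−j) = 5j − 21.
Set 5j − 21 = 9: j = 6.
C(7,6) = 7; 1^6 = 1; (-2)^1 = -2.
Coefficient = 7 · 1 · (-2) = -14.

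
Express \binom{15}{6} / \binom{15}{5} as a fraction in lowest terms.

C(n,k+1)/C(n,k) = (n−k)/(k+1) = (15−5)/(5+1) = 10/6 = 5/3.

5/3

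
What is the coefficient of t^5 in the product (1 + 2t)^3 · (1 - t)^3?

Coefficient of t^5 = Σ_{j} C(3,j)·2^j·C(3,5-j)·(-1)^(5-j) for j from 2 to 3.
= (-12) + 24 = 12.

12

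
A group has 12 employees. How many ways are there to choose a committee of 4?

495

This is C(12,4) = 495.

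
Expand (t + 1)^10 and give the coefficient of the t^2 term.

45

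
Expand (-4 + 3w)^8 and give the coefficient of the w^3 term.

-1548288

The general term is C(8,j)·(-4)^j·(3w)^(8-j); the w^3 term has j = 5.
C(8,5) = 56.
Coefficient = C(8,5) · (-4)^5 · 3^3 = 56 · (-1024) · 27 = -1548288.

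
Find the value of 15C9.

C(15,9) = C(15,6) by symmetry.
C(15,6) = (15·14·13·12·11·10) / 6! = 3603600 / 720 = 5005.

5005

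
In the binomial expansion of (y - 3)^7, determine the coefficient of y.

5103

The general term is C(7,j)·(y)^j·(-3)^(7-j); the y^1 term has j = 1.
C(7,1) = 7.
Coefficient = C(7,1) · (-3)^6 = 7 · 729 = 5103.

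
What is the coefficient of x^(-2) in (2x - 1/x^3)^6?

240

General term: C(6,j)·(2x)^j·(-1/x^3)^(6-j), with x-exponent 1j − 3(6−j) = 4j − 18.
Set 4j − 18 = -2: j = 4.
C(6,4) = 15; 2^4 = 16; (-1)^2 = 1.
Coefficient = 15 · 16 · 1 = 240.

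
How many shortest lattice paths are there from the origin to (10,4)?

1001

Each path is a sequence of 14 steps with 10 rights: C(14,10) = 1001.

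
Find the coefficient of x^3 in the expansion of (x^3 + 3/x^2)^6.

General term: C(6,j)·(x^3)^j·(3/x^2)^(6-j), with x-exponent 3j − 2(6−j) = 5j − 12.
Set 5j − 12 = 3: j = 3.
C(6,3) = 20; 1^3 = 1; 3^3 = 27.
Coefficient = 20 · 1 · 27 = 540.

540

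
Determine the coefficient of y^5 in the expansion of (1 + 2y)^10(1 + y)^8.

73360

Coefficient of y^5 = Σ_{j} C(10,j)·2^j·C(8,5-j)·1^(5-j) for j from 0 to 5.
= 56 + 1400 + 10080 + 26880 + 26880 + 8064 = 73360.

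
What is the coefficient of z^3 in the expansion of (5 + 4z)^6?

The general term is C(6,j)·(5)^j·(4z)^(6-j); the z^3 term has j = 3.
C(6,3) = 20.
Coefficient = C(6,3) · 5^3 · 4^3 = 20 · 125 · 64 = 160000.

160000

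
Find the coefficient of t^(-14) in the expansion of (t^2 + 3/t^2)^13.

General term: C(13,j)·(t^2)^j·(3/t^2)^(13-j), with t-exponent 2j − 2(13−j) = 4j − 26.
Set 4j − 26 = -14: j = 3.
C(13,3) = 286; 1^3 = 1; 3^10 = 59049.
Coefficient = 286 · 1 · 59049 = 16888014.

16888014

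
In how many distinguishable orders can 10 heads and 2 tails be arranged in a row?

66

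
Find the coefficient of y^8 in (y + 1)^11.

165

The general term is C(11,j)·(y)^j·(1)^(11-j); the y^8 term has j = 8.
C(11,8) = 165.
Coefficient = C(11,8) = 165.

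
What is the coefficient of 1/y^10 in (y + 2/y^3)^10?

8064

General term: C(10,j)·(y)^j·(2/y^3)^(10-j), with y-exponent 1j − 3(10−j) = 4j − 30.
Set 4j − 30 = -10: j = 5.
C(10,5) = 252; 1^5 = 1; 2^5 = 32.
Coefficient = 252 · 1 · 32 = 8064.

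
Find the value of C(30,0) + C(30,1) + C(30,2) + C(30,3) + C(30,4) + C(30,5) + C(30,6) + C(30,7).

2804012

1 + 30 + 435 + 4060 + 27405 + 142506 + 593775 + 2035800 = 2804012.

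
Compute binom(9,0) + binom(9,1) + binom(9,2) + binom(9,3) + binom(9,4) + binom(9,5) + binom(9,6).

1 + 9 + 36 + 84 + 126 + 126 + 84 = 466.

466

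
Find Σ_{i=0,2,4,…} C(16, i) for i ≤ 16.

32768

Half of (1+1)^16 + (1−1)^16 gives the even-index sum: 2^15 = 32768.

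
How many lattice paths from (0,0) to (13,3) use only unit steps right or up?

Each path is a sequence of 16 steps with 13 rights: C(16,13) = 560.

560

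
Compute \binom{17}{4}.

2380

C(17,4) = (17·16·15·14) / 4! = 57120 / 24 = 2380.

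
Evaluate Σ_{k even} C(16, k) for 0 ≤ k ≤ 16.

32768

Half of (1+1)^16 + (1−1)^16 gives the even-index sum: 2^15 = 32768.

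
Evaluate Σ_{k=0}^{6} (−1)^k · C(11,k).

The partial alternating sum Σ_{k=0}^{6} (−1)^k C(11,k) = (−1)^6 C(10,6) = 210.

210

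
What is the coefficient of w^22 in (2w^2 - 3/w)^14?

General term: C(14,j)·(2w^2)^j·(-3/w)^(14-j), with w-exponent 2j − 1(14−j) = 3j − 14.
Set 3j − 14 = 22: j = 12.
C(14,12) = 91; 2^12 = 4096; (-3)^2 = 9.
Coefficient = 91 · 4096 · 9 = 3354624.

3354624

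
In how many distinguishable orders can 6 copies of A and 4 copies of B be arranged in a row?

Choose positions for the A's: C(10,6) = 210.

210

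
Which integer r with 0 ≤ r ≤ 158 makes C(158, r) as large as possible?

C(158,r) is maximized at r = 158/2 = 79.

79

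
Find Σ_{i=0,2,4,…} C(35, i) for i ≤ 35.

Half of (1+1)^35 + (1−1)^35 gives the even-index sum: 2^34 = 17179869184.

17179869184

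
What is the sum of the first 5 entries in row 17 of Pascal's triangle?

3214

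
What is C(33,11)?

C(33,11) = (33·32·31·30·29·28·27·26·25·24·23) / 11! = 7725366544896000 / 39916800 = 193536720.

193536720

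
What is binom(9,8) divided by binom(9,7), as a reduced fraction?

C(n,k+1)/C(n,k) = (n−k)/(k+1) = (9−7)/(7+1) = 2/8 = 1/4.

1/4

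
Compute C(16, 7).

C(16,7) = (16·15·14·13·12·11·10) / 7! = 57657600 / 5040 = 11440.

11440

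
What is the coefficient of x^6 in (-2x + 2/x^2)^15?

General term: C(15,j)·(-2x)^j·(2/x^2)^(15-j), with x-exponent 1j − 2(15−j) = 3j − 30.
Set 3j − 30 = 6: j = 12.
C(15,12) = 455; (-2)^12 = 4096; 2^3 = 8.
Coefficient = 455 · 4096 · 8 = 14909440.

14909440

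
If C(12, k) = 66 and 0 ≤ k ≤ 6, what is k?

2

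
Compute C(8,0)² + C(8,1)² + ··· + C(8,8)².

By Vandermonde's identity, Σ C(8,j)² = C(16,8) = 12870.

12870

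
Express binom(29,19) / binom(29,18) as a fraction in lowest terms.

11/19

C(n,k+1)/C(n,k) = (n−k)/(k+1) = (29−18)/(18+1) = 11/19.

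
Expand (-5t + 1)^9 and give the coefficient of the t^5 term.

The general term is C(9,j)·(-5t)^j·(1)^(9-j); the t^5 term has j = 5.
C(9,5) = 126.
Coefficient = C(9,5) · (-5)^5 = 126 · (-3125) = -393750.

-393750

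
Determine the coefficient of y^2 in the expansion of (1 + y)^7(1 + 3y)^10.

636

Coefficient of y^2 = Σ_{j} C(7,j)·1^j·C(10,2-j)·3^(2-j) for j from 0 to 2.
= 405 + 210 + 21 = 636.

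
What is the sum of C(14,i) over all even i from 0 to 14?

8192

Even-i terms of row 14 sum to 2^13 = 8192.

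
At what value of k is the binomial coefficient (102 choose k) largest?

51

C(102,k) is maximized at k = 102/2 = 51.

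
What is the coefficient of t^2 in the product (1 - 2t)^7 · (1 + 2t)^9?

-24

Coefficient of t^2 = Σ_{j} C(7,j)·(-2)^j·C(9,2-j)·2^(2-j) for j from 0 to 2.
= 144 + (-252) + 84 = -24.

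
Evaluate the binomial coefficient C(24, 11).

C(24,11) = (24·23·22·21·20·19·18·17·16·15·14) / 11! = 99638080819200 / 39916800 = 2496144.

2496144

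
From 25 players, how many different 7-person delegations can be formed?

480700

This is C(25,7) = 480700.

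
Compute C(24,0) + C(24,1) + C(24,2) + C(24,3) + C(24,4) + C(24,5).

1 + 24 + 276 + 2024 + 10626 + 42504 = 55455.

55455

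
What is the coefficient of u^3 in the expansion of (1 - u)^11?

The general term is C(11,j)·(1)^j·(-u)^(11-j); the u^3 term has j = 8.
C(11,8) = 165.
Coefficient = C(11,8) · (-1)^3 = 165 · (-1) = -165.

-165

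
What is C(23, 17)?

C(23,17) = C(23,6) by symmetry.
C(23,6) = (23·22·21·20·19·18) / 6! = 72681840 / 720 = 100947.

100947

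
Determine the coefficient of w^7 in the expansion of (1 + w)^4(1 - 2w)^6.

Coefficient of w^7 = Σ_{j} C(4,j)·1^j·C(6,7-j)·(-2)^(7-j) for j from 1 to 4.
= 256 + (-1152) + 960 + (-160) = -96.

-96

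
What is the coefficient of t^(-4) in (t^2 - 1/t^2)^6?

15

General term: C(6,j)·(t^2)^j·(-1/t^2)^(6-j), with t-exponent 2j − 2(6−j) = 4j − 12.
Set 4j − 12 = -4: j = 2.
C(6,2) = 15; 1^2 = 1; (-1)^4 = 1.
Coefficient = 15 · 1 · 1 = 15.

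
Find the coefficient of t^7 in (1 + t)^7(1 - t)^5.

Coefficient of t^7 = Σ_{j} C(7,j)·1^j·C(5,7-j)·(-1)^(7-j) for j from 2 to 7.
= (-21) + 175 + (-350) + 210 + (-35) + 1 = -20.

-20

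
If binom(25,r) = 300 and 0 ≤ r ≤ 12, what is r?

2

C(25,r) increases on 0 ≤ r ≤ 12. C(25,1) = 25 and C(25,2) = 300, so r = 2.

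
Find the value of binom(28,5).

C(28,5) = (28·27·26·25·24) / 5! = 11793600 / 120 = 98280.

98280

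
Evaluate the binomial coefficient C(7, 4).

C(7,4) = C(7,3) by symmetry.
C(7,3) = (7·6·5) / 3! = 210 / 6 = 35.

35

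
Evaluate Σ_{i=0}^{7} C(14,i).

1 + 14 + 91 + 364 + 1001 + 2002 + 3003 + 3432 = 9908.

9908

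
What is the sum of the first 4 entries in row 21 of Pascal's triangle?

1562

1 + 21 + 210 + 1330 = 1562.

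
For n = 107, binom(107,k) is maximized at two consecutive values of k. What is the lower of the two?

53

For odd n = 107, C(107,k) peaks at k = (n−1)/2 and (n+1)/2; the lower is 53.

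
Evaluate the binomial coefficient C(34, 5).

278256

C(34,5) = (34·33·32·31·30) / 5! = 33390720 / 120 = 278256.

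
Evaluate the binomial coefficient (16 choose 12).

1820

C(16,12) = C(16,4) by symmetry.
C(16,4) = (16·15·14·13) / 4! = 43680 / 24 = 1820.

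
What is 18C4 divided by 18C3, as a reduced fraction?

15/4

C(n,k+1)/C(n,k) = (n−k)/(k+1) = (18−3)/(3+1) = 15/4.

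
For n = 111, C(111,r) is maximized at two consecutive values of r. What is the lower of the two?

For odd n = 111, C(111,r) peaks at r = (n−1)/2 and (n+1)/2; the lower is 55.

55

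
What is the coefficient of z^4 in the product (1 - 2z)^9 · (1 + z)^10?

-174

Coefficient of z^4 = Σ_{j} C(9,j)·(-2)^j·C(10,4-j)·1^(4-j) for j from 0 to 4.
= 210 + (-2160) + 6480 + (-6720) + 2016 = -174.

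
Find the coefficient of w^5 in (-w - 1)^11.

-462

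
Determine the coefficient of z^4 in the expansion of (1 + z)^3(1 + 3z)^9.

Coefficient of z^4 = Σ_{j} C(3,j)·1^j·C(9,4-j)·3^(4-j) for j from 0 to 3.
= 10206 + 6804 + 972 + 27 = 18009.

18009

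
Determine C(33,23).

92561040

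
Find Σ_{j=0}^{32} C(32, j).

4294967296

Setting x = 1 in (1+x)^32 gives Σ C(32,j) = 2^32 = 4294967296.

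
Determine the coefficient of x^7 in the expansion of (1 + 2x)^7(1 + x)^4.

Coefficient of x^7 = Σ_{j} C(7,j)·2^j·C(4,7-j)·1^(7-j) for j from 3 to 7.
= 280 + 2240 + 4032 + 1792 + 128 = 8472.

8472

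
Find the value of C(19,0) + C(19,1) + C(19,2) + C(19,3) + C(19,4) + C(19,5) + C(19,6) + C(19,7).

94184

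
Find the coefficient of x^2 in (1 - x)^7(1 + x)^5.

-4

Coefficient of x^2 = Σ_{j} C(7,j)·(-1)^j·C(5,2-j)·1^(2-j) for j from 0 to 2.
= 10 + (-35) + 21 = -4.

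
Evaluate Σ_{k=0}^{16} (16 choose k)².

By Vandermonde's identity, Σ C(16,k)² = C(32,16) = 601080390.

601080390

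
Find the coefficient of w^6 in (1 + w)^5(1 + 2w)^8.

27008

Coefficient of w^6 = Σ_{j} C(5,j)·1^j·C(8,6-j)·2^(6-j) for j from 0 to 5.
= 1792 + 8960 + 11200 + 4480 + 560 + 16 = 27008.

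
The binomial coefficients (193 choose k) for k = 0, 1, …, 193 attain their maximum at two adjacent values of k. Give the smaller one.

96

For odd n = 193, C(193,k) peaks at k = (n−1)/2 and (n+1)/2; the smaller is 96.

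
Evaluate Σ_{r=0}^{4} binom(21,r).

7547

1 + 21 + 210 + 1330 + 5985 = 7547.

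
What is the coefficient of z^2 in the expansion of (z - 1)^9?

The general term is C(9,j)·(z)^j·(-1)^(9-j); the z^2 term has j = 2.
C(9,2) = 36.
Coefficient = C(9,2) · (-1)^7 = 36 · (-1) = -36.

-36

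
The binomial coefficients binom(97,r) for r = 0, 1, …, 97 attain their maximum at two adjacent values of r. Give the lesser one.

For odd n = 97, C(97,r) peaks at r = (n−1)/2 and (n+1)/2; the lesser is 48.

48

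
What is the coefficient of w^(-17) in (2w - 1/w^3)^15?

823680

General term: C(15,j)·(2w)^j·(-1/w^3)^(15-j), with w-exponent 1j − 3(15−j) = 4j − 45.
Set 4j − 45 = -17: j = 7.
C(15,7) = 6435; 2^7 = 128; (-1)^8 = 1.
Coefficient = 6435 · 128 · 1 = 823680.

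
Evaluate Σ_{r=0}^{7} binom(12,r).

1 + 12 + 66 + 220 + 495 + 792 + 924 + 792 = 3302.

3302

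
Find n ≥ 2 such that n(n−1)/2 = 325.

n(n−1)/2 = 325 ⇒ n(n−1) = 650. Since 26·25 = 650, n = 26.

26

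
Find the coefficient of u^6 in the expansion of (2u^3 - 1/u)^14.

-64064

General term: C(14,j)·(2u^3)^j·(-1/u)^(14-j), with u-exponent 3j − 1(14−j) = 4j − 14.
Set 4j − 14 = 6: j = 5.
C(14,5) = 2002; 2^5 = 32; (-1)^9 = -1.
Coefficient = 2002 · 32 · (-1) = -64064.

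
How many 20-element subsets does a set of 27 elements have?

888030

C(27,20) = C(27,7) by symmetry.
C(27,7) = (27·26·25·24·23·22·21) / 7! = 4475671200 / 5040 = 888030.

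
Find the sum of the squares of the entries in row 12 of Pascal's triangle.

2704156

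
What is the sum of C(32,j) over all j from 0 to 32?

4294967296

Setting x = 1 in (1+x)^32 gives Σ C(32,j) = 2^32 = 4294967296.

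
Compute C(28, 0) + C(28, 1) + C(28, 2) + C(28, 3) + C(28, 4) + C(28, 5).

122438

1 + 28 + 378 + 3276 + 20475 + 98280 = 122438.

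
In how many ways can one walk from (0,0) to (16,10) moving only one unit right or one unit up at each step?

5311735

Each path is a sequence of 26 steps with 16 rights: C(26,16) = 5311735.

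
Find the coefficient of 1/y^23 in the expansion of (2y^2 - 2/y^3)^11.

-112640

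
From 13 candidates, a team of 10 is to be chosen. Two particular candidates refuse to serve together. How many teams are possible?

121

All 10-subsets: C(13,10) = 286. Those containing both fixed elements: C(11,8) = 165.
286 − 165 = 121.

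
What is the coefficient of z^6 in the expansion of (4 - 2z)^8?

28672

The general term is C(8,j)·(4)^j·(-2z)^(8-j); the z^6 term has j = 2.
C(8,2) = 28.
Coefficient = C(8,2) · 4^2 · (-2)^6 = 28 · 16 · 64 = 28672.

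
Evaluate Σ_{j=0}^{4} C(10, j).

1 + 10 + 45 + 120 + 210 = 386.

386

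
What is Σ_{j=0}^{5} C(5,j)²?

Σ C(5,j)² is the coefficient of x^5 in (1+x)^5(1+x)^5 = (1+x)^10, i.e. C(10,5) = 252.

252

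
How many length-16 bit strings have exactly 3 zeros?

560

Choose the 3 positions: C(16,3) = 560.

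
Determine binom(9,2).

C(9,2) = (9·8) / 2! = 72 / 2 = 36.

36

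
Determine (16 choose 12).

C(16,12) = C(16,4) by symmetry.
C(16,4) = (16·15·14·13) / 4! = 43680 / 24 = 1820.

1820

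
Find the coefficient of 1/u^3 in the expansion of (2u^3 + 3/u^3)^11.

General term: C(11,j)·(2u^3)^j·(3/u^3)^(11-j), with u-exponent 3j − 3(11−j) = 6j − 33.
Set 6j − 33 = -3: j = 5.
C(11,5) = 462; 2^5 = 32; 3^6 = 729.
Coefficient = 462 · 32 · 729 = 10777536.

10777536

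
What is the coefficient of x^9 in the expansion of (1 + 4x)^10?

2621440

The general term is C(10,j)·(1)^j·(4x)^(10-j); the x^9 term has j = 1.
C(10,1) = 10.
Coefficient = C(10,1) · 4^9 = 10 · 262144 = 2621440.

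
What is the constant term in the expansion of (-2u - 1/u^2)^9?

General term: C(9,j)·(-2u)^j·(-1/u^2)^(9-j), with u-exponent 1j − 2(9−j) = 3j − 18.
Set 3j − 18 = 0: j = 6.
C(9,6) = 84; (-2)^6 = 64; (-1)^3 = -1.
Coefficient = 84 · 64 · (-1) = -5376.

-5376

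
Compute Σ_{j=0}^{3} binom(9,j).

130

1 + 9 + 36 + 84 = 130.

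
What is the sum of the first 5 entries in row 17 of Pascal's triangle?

1 + 17 + 136 + 680 + 2380 = 3214.

3214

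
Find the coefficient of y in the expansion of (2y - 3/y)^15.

-3602776320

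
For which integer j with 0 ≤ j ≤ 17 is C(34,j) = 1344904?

C(34,j) increases on 0 ≤ j ≤ 17. C(34,5) = 278256 and C(34,6) = 1344904, so j = 6.

6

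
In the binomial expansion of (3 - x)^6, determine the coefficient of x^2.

The general term is C(6,j)·(3)^j·(-x)^(6-j); the x^2 term has j = 4.
C(6,4) = 15.
Coefficient = C(6,4) · 3^4 = 15 · 81 = 1215.

1215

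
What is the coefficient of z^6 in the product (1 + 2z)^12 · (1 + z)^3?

Coefficient of z^6 = Σ_{j} C(12,j)·2^j·C(3,6-j)·1^(6-j) for j from 3 to 6.
= 1760 + 23760 + 76032 + 59136 = 160688.

160688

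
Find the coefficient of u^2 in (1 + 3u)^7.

189

The general term is C(7,j)·(1)^j·(3u)^(7-j); the u^2 term has j = 5.
C(7,5) = 21.
Coefficient = C(7,5) · 3^2 = 21 · 9 = 189.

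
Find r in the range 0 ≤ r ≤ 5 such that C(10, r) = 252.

C(10,r) increases on 0 ≤ r ≤ 5. C(10,4) = 210 and C(10,5) = 252, so r = 5.

5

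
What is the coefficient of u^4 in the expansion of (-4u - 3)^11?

-184757760

The general term is C(11,j)·(-4u)^j·(-3)^(11-j); the u^4 term has j = 4.
C(11,4) = 330.
Coefficient = C(11,4) · (-4)^4 · (-3)^7 = 330 · 256 · (-2187) = -184757760.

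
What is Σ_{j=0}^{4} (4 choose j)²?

70

By Vandermonde's identity, Σ C(4,j)² = C(8,4) = 70.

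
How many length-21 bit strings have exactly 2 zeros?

210

Choose the 2 positions: C(21,2) = 210.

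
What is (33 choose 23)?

92561040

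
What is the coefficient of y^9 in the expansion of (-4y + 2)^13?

The general term is C(13,j)·(-4y)^j·(2)^(13-j); the y^9 term has j = 9.
C(13,9) = 715.
Coefficient = C(13,9) · (-4)^9 · 2^4 = 715 · (-262144) · 16 = -2998927360.

-2998927360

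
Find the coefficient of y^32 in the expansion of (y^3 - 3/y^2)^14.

819

General term: C(14,j)·(y^3)^j·(-3/y^2)^(14-j), with y-exponent 3j − 2(14−j) = 5j − 28.
Set 5j − 28 = 32: j = 12.
C(14,12) = 91; 1^12 = 1; (-3)^2 = 9.
Coefficient = 91 · 1 · 9 = 819.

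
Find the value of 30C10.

C(30,10) = (30·29·28·27·26·25·24·23·22·21) / 10! = 109027350432000 / 3628800 = 30045015.

30045015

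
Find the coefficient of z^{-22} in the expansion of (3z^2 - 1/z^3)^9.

27

General term: C(9,j)·(3z^2)^j·(-1/z^3)^(9-j), with z-exponent 2j − 3(9−j) = 5j − 27.
Set 5j − 27 = -22: j = 1.
C(9,1) = 9; 3^1 = 3; (-1)^8 = 1.
Coefficient = 9 · 3 · 1 = 27.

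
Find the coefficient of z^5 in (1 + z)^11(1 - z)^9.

Coefficient of z^5 = Σ_{j} C(11,j)·1^j·C(9,5-j)·(-1)^(5-j) for j from 0 to 5.
= (-126) + 1386 + (-4620) + 5940 + (-2970) + 462 = 72.

72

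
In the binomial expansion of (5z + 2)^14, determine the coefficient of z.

573440

The general term is C(14,j)·(5z)^j·(2)^(14-j); the z^1 term has j = 1.
C(14,1) = 14.
Coefficient = C(14,1) · 5^1 · 2^13 = 14 · 5 · 8192 = 573440.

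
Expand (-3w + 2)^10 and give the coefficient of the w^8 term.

1180980

The general term is C(10,j)·(-3w)^j·(2)^(10-j); the w^8 term has j = 8.
C(10,8) = 45.
Coefficient = C(10,8) · (-3)^8 · 2^2 = 45 · 6561 · 4 = 1180980.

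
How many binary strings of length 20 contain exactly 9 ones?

Choose the 9 positions: C(20,9) = 167960.

167960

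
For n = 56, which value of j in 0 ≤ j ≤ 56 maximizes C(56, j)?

C(56,j) is maximized at j = 56/2 = 28.

28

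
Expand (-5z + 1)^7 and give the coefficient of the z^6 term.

The general term is C(7,j)·(-5z)^j·(1)^(7-j); the z^6 term has j = 6.
C(7,6) = 7.
Coefficient = C(7,6) · (-5)^6 = 7 · 15625 = 109375.

109375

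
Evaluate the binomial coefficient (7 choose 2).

21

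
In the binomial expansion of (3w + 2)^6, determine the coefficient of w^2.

The general term is C(6,j)·(3w)^j·(2)^(6-j); the w^2 term has j = 2.
C(6,2) = 15.
Coefficient = C(6,2) · 3^2 · 2^4 = 15 · 9 · 16 = 2160.

2160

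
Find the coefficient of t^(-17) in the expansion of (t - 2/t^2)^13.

292864

General term: C(13,j)·(t)^j·(-2/t^2)^(13-j), with t-exponent 1j − 2(13−j) = 3j − 26.
Set 3j − 26 = -17: j = 3.
C(13,3) = 286; 1^3 = 1; (-2)^10 = 1024.
Coefficient = 286 · 1 · 1024 = 292864.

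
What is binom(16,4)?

1820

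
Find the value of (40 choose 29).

C(40,29) = C(40,11) by symmetry.
C(40,11) = (40·39·38·37·36·35·34·33·32·31·30) / 11! = 92279715720192000 / 39916800 = 2311801440.

2311801440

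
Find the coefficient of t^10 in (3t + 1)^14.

59108049

The general term is C(14,j)·(3t)^j·(1)^(14-j); the t^10 term has j = 10.
C(14,10) = 1001.
Coefficient = C(14,10) · 3^10 = 1001 · 59049 = 59108049.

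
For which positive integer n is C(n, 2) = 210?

21

n(n−1)/2 = 210 ⇒ n(n−1) = 420. Since 21·20 = 420, n = 21.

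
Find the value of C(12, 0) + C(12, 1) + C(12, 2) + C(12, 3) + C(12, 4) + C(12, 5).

1586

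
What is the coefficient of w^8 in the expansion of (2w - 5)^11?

The general term is C(11,j)·(2w)^j·(-5)^(11-j); the w^8 term has j = 8.
C(11,8) = 165.
Coefficient = C(11,8) · 2^8 · (-5)^3 = 165 · 256 · (-125) = -5280000.

-5280000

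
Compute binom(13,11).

C(13,11) = C(13,2) by symmetry.
C(13,2) = (13·12) / 2! = 156 / 2 = 78.

78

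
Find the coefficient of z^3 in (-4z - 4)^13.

-19193135104

The general term is C(13,j)·(-4z)^j·(-4)^(13-j); the z^3 term has j = 3.
C(13,3) = 286.
Coefficient = C(13,3) · (-4)^3 · (-4)^10 = 286 · (-64) · 1048576 = -19193135104.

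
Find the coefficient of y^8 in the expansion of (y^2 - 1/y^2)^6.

-6

General term: C(6,j)·(y^2)^j·(-1/y^2)^(6-j), with y-exponent 2j − 2(6−j) = 4j − 12.
Set 4j − 12 = 8: j = 5.
C(6,5) = 6; 1^5 = 1; (-1)^1 = -1.
Coefficient = 6 · 1 · (-1) = -6.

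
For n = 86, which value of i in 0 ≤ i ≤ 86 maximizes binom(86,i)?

43

C(86,i) is maximized at i = 86/2 = 43.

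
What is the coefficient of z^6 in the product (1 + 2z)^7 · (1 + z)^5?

12642

Coefficient of z^6 = Σ_{j} C(7,j)·2^j·C(5,6-j)·1^(6-j) for j from 1 to 6.
= 14 + 420 + 2800 + 5600 + 3360 + 448 = 12642.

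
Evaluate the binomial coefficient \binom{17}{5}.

C(17,5) = (17·16·15·14·13) / 5! = 742560 / 120 = 6188.

6188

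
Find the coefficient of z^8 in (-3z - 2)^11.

The general term is C(11,j)·(-3z)^j·(-2)^(11-j); the z^8 term has j = 8.
C(11,8) = 165.
Coefficient = C(11,8) · (-3)^8 · (-2)^3 = 165 · 6561 · (-8) = -8660520.

-8660520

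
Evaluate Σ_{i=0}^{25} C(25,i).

33554432

The entries of row 25 sum to 2^25 = 33554432.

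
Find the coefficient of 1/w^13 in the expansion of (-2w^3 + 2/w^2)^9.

-4608

General term: C(9,j)·(-2w^3)^j·(2/w^2)^(9-j), with w-exponent 3j − 2(9−j) = 5j − 18.
Set 5j − 18 = -13: j = 1.
C(9,1) = 9; (-2)^1 = -2; 2^8 = 256.
Coefficient = 9 · (-2) · 256 = -4608.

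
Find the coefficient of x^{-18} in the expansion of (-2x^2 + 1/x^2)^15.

-3640

General term: C(15,j)·(-2x^2)^j·(1/x^2)^(15-j), with x-exponent 2j − 2(15−j) = 4j − 30.
Set 4j − 30 = -18: j = 3.
C(15,3) = 455; (-2)^3 = -8; 1^12 = 1.
Coefficient = 455 · (-8) · 1 = -3640.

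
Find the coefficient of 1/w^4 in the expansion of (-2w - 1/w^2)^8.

1120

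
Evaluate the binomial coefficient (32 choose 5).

201376

C(32,5) = (32·31·30·29·28) / 5! = 24165120 / 120 = 201376.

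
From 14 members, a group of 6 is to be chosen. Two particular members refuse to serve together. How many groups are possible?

2508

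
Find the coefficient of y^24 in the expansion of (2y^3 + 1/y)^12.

112640

General term: C(12,j)·(2y^3)^j·(1/y)^(12-j), with y-exponent 3j − 1(12−j) = 4j − 12.
Set 4j − 12 = 24: j = 9.
C(12,9) = 220; 2^9 = 512; 1^3 = 1.
Coefficient = 220 · 512 · 1 = 112640.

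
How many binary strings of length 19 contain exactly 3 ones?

969

Choose the 3 positions: C(19,3) = 969.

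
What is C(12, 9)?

220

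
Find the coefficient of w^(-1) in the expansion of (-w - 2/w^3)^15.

-21840

General term: C(15,j)·(-w)^j·(-2/w^3)^(15-j), with w-exponent 1j − 3(15−j) = 4j − 45.
Set 4j − 45 = -1: j = 11.
C(15,11) = 1365; (-1)^11 = -1; (-2)^4 = 16.
Coefficient = 1365 · (-1) · 16 = -21840.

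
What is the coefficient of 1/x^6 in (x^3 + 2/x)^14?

372736

General term: C(14,j)·(x^3)^j·(2/x)^(14-j), with x-exponent 3j − 1(14−j) = 4j − 14.
Set 4j − 14 = -6: j = 2.
C(14,2) = 91; 1^2 = 1; 2^12 = 4096.
Coefficient = 91 · 1 · 4096 = 372736.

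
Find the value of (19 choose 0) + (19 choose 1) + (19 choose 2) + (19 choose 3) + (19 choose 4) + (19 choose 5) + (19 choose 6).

43796

1 + 19 + 171 + 969 + 3876 + 11628 + 27132 = 43796.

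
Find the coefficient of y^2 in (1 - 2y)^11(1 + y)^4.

138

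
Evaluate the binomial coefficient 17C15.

136

C(17,15) = C(17,2) by symmetry.
C(17,2) = (17·16) / 2! = 272 / 2 = 136.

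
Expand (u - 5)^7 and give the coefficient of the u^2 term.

The general term is C(7,j)·(u)^j·(-5)^(7-j); the u^2 term has j = 2.
C(7,2) = 21.
Coefficient = C(7,2) · (-5)^5 = 21 · (-3125) = -65625.

-65625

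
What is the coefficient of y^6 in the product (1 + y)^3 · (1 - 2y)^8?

-672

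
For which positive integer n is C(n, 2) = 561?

34

n(n−1)/2 = 561 ⇒ n(n−1) = 1122. Since 34·33 = 1122, n = 34.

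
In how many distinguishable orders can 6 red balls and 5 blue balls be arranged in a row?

462

Choose positions for the red balls: C(11,6) = 462.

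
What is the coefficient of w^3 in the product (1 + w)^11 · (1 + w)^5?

560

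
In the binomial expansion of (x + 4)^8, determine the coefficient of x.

131072

The general term is C(8,j)·(x)^j·(4)^(8-j); the x^1 term has j = 1.
C(8,1) = 8.
Coefficient = C(8,1) · 4^7 = 8 · 16384 = 131072.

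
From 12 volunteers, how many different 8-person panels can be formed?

495

This is C(12,8) = 495.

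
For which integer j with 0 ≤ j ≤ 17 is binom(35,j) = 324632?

5

C(35,j) increases on 0 ≤ j ≤ 17. C(35,4) = 52360 and C(35,5) = 324632, so j = 5.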